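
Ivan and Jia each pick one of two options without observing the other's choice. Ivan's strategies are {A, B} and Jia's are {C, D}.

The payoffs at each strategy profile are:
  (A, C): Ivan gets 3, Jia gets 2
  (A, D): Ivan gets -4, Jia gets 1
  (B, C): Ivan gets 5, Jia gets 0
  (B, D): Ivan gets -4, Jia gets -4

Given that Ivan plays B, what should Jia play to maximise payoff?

Against B, Jia earns 0 from C and -4 from D.
So C is the best response.

C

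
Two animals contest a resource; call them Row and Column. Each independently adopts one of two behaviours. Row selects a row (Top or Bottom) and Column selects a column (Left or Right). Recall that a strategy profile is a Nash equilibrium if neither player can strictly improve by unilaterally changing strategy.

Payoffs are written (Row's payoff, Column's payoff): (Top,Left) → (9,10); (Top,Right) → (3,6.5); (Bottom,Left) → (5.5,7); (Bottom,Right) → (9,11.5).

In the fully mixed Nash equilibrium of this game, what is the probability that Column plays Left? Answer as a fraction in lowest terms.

12/19

Let y be the probability that Column plays Left. In a completely mixed equilibrium, Row must be indifferent between Top and Bottom.
Row's expected payoff from Top is 9y + 3(1−y); from Bottom it is 5.5y + 9(1−y).
Setting these equal: 6y + 3 = −3.5y + 9, so y = 12/19.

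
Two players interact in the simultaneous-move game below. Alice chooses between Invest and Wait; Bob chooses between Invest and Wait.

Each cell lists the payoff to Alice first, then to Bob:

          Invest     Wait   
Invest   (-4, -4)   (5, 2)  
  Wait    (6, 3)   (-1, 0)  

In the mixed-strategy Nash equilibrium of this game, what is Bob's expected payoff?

First find p, the probability Alice plays Invest, from Bob's indifference between Invest and Wait: −4p + 3(1−p) = 2p, giving p = 1/3.
Since Bob is indifferent in equilibrium, Bob's expected payoff equals the payoff from either column against (1/3, 2/3). Using Invest: −4(1/3) + 3(2/3) = 2/3.

2/3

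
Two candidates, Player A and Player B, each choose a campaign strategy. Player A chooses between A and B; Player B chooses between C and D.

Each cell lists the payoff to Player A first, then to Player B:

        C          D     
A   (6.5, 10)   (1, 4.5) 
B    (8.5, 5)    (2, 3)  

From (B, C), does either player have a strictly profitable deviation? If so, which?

Player A at (B, C) earns 8.5; deviating to A yields 6.5 — not better.
Player B earns 5; deviating to D yields 3 — not better.
Neither player can strictly improve; the profile is a Nash equilibrium.

Neither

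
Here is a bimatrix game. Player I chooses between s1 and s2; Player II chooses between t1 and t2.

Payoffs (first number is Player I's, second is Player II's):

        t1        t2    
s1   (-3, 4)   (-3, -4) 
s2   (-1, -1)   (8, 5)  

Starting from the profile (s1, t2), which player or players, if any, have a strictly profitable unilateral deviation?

Player I at (s1, t2) earns -3; deviating to s2 yields 8 — a strict improvement.
Player II earns -4; deviating to t1 yields 4 — a strict improvement.
Both Player I and Player II have strictly profitable deviations.

Both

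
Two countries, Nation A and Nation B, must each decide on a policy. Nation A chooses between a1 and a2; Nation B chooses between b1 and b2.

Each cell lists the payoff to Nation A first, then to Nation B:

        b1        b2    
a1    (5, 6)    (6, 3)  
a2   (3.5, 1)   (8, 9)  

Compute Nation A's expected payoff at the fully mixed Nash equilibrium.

First find y, the probability Nation B plays b1, from Nation A's indifference between a1 and a2: 5y + 6(1−y) = 3.5y + 8(1−y), giving y = 4/7.
Since Nation A is indifferent in equilibrium, Nation A's expected payoff equals the payoff from either row against (4/7, 3/7). Using a1: 5(4/7) + 6(3/7) = 38/7.

38/7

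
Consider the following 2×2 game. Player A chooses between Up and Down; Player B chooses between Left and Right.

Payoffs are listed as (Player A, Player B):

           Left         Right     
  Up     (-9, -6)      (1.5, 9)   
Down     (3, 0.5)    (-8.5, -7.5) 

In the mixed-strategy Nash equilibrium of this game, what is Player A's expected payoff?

First find q, the probability Player B plays Left, from Player A's indifference between Up and Down: −9q + 1.5(1−q) = 3q − 8.5(1−q), giving q = 5/11.
Since Player A is indifferent in equilibrium, Player A's expected payoff equals the payoff from either row against (5/11, 6/11). Using Up: −9(5/11) + 1.5(6/11) = -36/11.

-36/11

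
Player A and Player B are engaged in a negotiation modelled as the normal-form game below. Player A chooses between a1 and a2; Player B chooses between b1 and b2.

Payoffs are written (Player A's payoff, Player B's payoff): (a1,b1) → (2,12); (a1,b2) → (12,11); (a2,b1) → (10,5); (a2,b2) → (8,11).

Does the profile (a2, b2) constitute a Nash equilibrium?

At (a2, b2), Player A earns 8; switching to a1 would give 12, so Player A would deviate.
Player B earns 11; switching to b1 would give 5, so Player B has no profitable deviation.
Since at least one player can profitably deviate, this is not a Nash equilibrium.

No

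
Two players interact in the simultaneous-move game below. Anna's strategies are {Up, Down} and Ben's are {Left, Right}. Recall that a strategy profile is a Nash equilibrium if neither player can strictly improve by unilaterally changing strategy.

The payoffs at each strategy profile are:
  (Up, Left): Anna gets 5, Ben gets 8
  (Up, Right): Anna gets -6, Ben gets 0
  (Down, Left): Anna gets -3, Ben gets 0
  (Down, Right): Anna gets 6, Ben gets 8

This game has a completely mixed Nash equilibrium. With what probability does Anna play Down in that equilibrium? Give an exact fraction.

1/2

Let r be the probability that Anna plays Up. In a completely mixed equilibrium, Ben must be indifferent between Left and Right.
Ben's expected payoff from Left is 8r; from Right it is 8(1−r).
Setting these equal: 8r = −8r + 8, so r = 1/2.
Therefore Anna plays Down with probability 1 − 1/2 = 1/2.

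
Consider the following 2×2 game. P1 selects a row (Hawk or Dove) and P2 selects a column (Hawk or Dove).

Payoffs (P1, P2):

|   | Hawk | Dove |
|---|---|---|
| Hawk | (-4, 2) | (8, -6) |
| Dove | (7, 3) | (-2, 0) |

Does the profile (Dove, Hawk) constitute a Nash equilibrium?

At (Dove, Hawk), P1 earns 7; switching to Hawk would give -4, so P1 has no profitable deviation.
P2 earns 3; switching to Dove would give 0, so P2 has no profitable deviation.
Neither player can gain by a unilateral deviation, so this profile is a Nash equilibrium.

Yes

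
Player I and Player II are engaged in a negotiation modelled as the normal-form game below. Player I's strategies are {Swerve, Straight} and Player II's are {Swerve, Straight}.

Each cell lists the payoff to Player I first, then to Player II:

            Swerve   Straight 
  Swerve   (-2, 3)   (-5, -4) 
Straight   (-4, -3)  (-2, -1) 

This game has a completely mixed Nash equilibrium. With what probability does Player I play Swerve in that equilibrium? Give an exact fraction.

Let r be the probability that Player I plays Swerve. In a completely mixed equilibrium, Player II must be indifferent between Swerve and Straight.
Player II's expected payoff from Swerve is 3r − 3(1−r); from Straight it is −4r − (1−r).
Setting these equal: 6r − 3 = −3r − 1, so r = 2/9.

2/9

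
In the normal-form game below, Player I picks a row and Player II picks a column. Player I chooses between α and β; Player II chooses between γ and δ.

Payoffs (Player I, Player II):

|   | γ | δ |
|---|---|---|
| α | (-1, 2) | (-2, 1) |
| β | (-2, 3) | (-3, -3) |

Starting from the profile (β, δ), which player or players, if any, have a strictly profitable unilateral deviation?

Both

Player I at (β, δ) earns -3; deviating to α yields -2 — a strict improvement.
Player II earns -3; deviating to γ yields 3 — a strict improvement.
Both Player I and Player II have strictly profitable deviations.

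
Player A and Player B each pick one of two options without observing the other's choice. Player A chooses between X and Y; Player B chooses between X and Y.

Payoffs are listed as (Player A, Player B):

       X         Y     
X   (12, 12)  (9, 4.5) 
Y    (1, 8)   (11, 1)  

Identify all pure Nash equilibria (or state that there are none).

(X, X)

(X, X): Player A gets 12 ≥ 1 from Y, and Player B gets 12 ≥ 4.5 from Y — Nash equilibrium.
(X, Y): Player A prefers Y (11 > 9); Player B prefers X (12 > 4.5) — not an equilibrium.
(Y, X): Player A prefers X (12 > 1) — not an equilibrium.
(Y, Y): Player B prefers X (8 > 1) — not an equilibrium.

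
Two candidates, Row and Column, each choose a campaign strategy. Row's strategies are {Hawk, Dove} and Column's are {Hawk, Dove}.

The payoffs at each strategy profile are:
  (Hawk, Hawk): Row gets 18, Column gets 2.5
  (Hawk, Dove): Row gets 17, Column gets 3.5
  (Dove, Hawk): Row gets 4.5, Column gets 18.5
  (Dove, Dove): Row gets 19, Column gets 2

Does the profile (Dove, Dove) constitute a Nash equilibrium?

No

At (Dove, Dove), Row earns 19; switching to Hawk would give 17, so Row has no profitable deviation.
Column earns 2; switching to Hawk would give 18.5, so Column would deviate.
Since at least one player can profitably deviate, this is not a Nash equilibrium.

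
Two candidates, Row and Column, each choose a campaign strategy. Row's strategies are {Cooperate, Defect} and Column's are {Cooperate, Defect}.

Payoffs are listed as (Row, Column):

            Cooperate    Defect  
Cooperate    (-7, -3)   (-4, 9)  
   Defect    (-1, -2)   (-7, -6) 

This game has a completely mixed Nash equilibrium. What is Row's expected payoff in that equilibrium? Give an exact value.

First find y, the probability Column plays Cooperate, from Row's indifference between Cooperate and Defect: −7y − 4(1−y) = −y − 7(1−y), giving y = 1/3.
Since Row is indifferent in equilibrium, Row's expected payoff equals the payoff from either row against (1/3, 2/3). Using Cooperate: −7(1/3) − 4(2/3) = -5.

-5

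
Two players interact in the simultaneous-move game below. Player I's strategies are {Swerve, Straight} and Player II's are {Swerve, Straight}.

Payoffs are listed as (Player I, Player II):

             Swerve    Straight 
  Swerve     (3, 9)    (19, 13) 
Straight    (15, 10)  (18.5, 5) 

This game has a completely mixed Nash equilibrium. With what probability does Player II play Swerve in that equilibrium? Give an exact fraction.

1/25

Let c be the probability that Player II plays Swerve. In a completely mixed equilibrium, Player I must be indifferent between Swerve and Straight.
Player I's expected payoff from Swerve is 3c + 19(1−c); from Straight it is 15c + 18.5(1−c).
Setting these equal: −16c + 19 = −3.5c + 18.5, so c = 1/25.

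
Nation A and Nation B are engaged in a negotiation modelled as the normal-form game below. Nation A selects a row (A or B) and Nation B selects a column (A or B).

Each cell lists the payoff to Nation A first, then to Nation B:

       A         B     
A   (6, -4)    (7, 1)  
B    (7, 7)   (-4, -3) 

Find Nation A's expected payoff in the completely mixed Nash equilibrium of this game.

First find q, the probability Nation B plays A, from Nation A's indifference between A and B: 6q + 7(1−q) = 7q − 4(1−q), giving q = 11/12.
Since Nation A is indifferent in equilibrium, Nation A's expected payoff equals the payoff from either row against (11/12, 1/12). Using A: 6(11/12) + 7(1/12) = 73/12.

73/12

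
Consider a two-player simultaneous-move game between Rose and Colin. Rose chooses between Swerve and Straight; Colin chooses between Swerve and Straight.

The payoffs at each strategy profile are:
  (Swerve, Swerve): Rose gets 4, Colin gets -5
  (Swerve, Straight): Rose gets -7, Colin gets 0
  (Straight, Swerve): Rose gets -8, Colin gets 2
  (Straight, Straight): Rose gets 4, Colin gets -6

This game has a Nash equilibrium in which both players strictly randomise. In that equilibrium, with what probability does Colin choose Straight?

Let y be the probability that Colin plays Swerve. In a completely mixed equilibrium, Rose must be indifferent between Swerve and Straight.
Rose's expected payoff from Swerve is 4y − 7(1−y); from Straight it is −8y + 4(1−y).
Setting these equal: 11y − 7 = −12y + 4, so y = 11/23.
Therefore Colin plays Straight with probability 1 − 11/23 = 12/23.

12/23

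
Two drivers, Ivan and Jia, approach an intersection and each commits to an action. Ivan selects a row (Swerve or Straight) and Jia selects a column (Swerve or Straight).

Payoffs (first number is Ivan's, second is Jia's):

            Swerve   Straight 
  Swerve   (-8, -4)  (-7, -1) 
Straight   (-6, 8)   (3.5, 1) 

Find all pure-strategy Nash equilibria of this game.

(Straight, Swerve)

(Swerve, Swerve): Ivan prefers Straight (-6 > -8); Jia prefers Straight (-1 > -4) — not an equilibrium.
(Swerve, Straight): Ivan prefers Straight (3.5 > -7) — not an equilibrium.
(Straight, Swerve): Ivan gets -6 ≥ -8 from Swerve, and Jia gets 8 ≥ 1 from Straight — Nash equilibrium.
(Straight, Straight): Jia prefers Swerve (8 > 1) — not an equilibrium.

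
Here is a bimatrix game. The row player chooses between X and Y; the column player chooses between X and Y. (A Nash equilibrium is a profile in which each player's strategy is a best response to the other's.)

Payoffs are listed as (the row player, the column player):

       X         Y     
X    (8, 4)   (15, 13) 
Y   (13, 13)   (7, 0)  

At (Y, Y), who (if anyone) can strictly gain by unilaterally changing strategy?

Both

The row player at (Y, Y) earns 7; deviating to X yields 15 — a strict improvement.
The column player earns 0; deviating to X yields 13 — a strict improvement.
Both the row player and the column player have strictly profitable deviations.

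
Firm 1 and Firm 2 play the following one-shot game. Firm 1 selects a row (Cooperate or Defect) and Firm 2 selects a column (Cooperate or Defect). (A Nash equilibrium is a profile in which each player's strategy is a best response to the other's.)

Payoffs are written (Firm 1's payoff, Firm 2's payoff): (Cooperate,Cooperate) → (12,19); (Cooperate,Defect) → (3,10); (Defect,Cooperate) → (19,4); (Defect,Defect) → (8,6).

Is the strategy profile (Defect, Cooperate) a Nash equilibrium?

At (Defect, Cooperate), Firm 1 earns 19; switching to Cooperate would give 12, so Firm 1 has no profitable deviation.
Firm 2 earns 4; switching to Defect would give 6, so Firm 2 would deviate.
Since at least one player can profitably deviate, this is not a Nash equilibrium.

No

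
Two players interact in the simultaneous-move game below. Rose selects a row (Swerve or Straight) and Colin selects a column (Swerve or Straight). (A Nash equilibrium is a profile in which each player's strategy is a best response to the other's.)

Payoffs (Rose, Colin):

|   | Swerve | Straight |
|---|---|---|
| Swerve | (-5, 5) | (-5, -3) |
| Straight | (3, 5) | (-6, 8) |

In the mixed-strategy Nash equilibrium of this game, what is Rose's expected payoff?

First find q, the probability Colin plays Swerve, from Rose's indifference between Swerve and Straight: −5q − 5(1−q) = 3q − 6(1−q), giving q = 1/9.
Since Rose is indifferent in equilibrium, Rose's expected payoff equals the payoff from either row against (1/9, 8/9). Using Swerve: −5(1/9) − 5(8/9) = -5.

-5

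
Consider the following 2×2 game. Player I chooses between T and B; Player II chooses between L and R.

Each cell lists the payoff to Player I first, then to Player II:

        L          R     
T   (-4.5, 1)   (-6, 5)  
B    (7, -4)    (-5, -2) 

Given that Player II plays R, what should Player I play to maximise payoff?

Against R, Player I earns -6 from T and -5 from B.
So B is the best response.

B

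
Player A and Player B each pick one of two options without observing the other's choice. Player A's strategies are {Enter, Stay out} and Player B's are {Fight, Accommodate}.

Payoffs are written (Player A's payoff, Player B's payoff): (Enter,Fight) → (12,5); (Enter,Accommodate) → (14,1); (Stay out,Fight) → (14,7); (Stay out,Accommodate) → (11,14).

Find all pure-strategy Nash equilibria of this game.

(Enter, Fight): Player A prefers Stay out (14 > 12) — not an equilibrium.
(Enter, Accommodate): Player B prefers Fight (5 > 1) — not an equilibrium.
(Stay out, Fight): Player B prefers Accommodate (14 > 7) — not an equilibrium.
(Stay out, Accommodate): Player A prefers Enter (14 > 11) — not an equilibrium.

none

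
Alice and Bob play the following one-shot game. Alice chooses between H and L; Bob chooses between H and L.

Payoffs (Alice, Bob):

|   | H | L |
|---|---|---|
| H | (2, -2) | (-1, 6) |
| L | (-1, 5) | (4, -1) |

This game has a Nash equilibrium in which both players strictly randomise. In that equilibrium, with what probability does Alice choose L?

Let r be the probability that Alice plays H. In a completely mixed equilibrium, Bob must be indifferent between H and L.
Bob's expected payoff from H is −2r + 5(1−r); from L it is 6r − (1−r).
Setting these equal: −7r + 5 = 7r − 1, so r = 3/7.
Therefore Alice plays L with probability 1 − 3/7 = 4/7.

4/7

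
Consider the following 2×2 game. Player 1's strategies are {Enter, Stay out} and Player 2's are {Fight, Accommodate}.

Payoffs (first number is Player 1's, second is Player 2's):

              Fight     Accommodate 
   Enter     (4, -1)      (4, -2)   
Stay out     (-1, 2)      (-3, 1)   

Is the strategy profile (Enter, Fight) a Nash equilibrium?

Yes

At (Enter, Fight), Player 1 earns 4; switching to Stay out would give -1, so Player 1 has no profitable deviation.
Player 2 earns -1; switching to Accommodate would give -2, so Player 2 has no profitable deviation.
Neither player can gain by a unilateral deviation, so this profile is a Nash equilibrium.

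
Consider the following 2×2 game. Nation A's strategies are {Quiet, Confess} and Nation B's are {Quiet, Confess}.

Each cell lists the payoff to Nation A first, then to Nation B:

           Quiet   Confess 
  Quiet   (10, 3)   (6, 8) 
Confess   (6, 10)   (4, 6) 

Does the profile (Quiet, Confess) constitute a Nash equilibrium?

Yes

At (Quiet, Confess), Nation A earns 6; switching to Confess would give 4, so Nation A has no profitable deviation.
Nation B earns 8; switching to Quiet would give 3, so Nation B has no profitable deviation.
Neither player can gain by a unilateral deviation, so this profile is a Nash equilibrium.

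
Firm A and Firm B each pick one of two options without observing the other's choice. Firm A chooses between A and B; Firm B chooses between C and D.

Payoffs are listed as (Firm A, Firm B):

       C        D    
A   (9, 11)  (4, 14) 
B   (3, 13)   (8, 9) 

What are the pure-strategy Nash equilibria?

none

(A, C): Firm B prefers D (14 > 11) — not an equilibrium.
(A, D): Firm A prefers B (8 > 4) — not an equilibrium.
(B, C): Firm A prefers A (9 > 3) — not an equilibrium.
(B, D): Firm B prefers C (13 > 9) — not an equilibrium.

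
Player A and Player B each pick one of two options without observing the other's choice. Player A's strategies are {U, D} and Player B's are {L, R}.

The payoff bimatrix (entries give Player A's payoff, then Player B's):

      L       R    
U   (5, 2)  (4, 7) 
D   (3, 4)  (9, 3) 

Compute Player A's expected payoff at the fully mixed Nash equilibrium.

First find y, the probability Player B plays L, from Player A's indifference between U and D: 5y + 4(1−y) = 3y + 9(1−y), giving y = 5/7.
Since Player A is indifferent in equilibrium, Player A's expected payoff equals the payoff from either row against (5/7, 2/7). Using U: 5(5/7) + 4(2/7) = 33/7.

33/7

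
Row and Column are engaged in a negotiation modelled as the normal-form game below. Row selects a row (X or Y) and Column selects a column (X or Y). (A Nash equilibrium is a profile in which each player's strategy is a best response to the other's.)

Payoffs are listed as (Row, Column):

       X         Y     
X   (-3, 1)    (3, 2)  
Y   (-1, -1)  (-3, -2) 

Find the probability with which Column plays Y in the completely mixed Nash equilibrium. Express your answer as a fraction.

Let y be the probability that Column plays X. In a completely mixed equilibrium, Row must be indifferent between X and Y.
Row's expected payoff from X is −3y + 3(1−y); from Y it is −y − 3(1−y).
Setting these equal: −6y + 3 = 2y − 3, so y = 3/4.
Therefore Column plays Y with probability 1 − 3/4 = 1/4.

1/4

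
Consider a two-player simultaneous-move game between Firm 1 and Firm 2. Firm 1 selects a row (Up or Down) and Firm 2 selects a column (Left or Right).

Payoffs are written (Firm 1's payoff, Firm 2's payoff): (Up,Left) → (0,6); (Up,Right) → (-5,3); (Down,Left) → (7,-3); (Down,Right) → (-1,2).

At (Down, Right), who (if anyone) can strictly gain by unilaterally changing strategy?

Neither

Firm 1 at (Down, Right) earns -1; deviating to Up yields -5 — not better.
Firm 2 earns 2; deviating to Left yields -3 — not better.
Neither player can strictly improve; the profile is a Nash equilibrium.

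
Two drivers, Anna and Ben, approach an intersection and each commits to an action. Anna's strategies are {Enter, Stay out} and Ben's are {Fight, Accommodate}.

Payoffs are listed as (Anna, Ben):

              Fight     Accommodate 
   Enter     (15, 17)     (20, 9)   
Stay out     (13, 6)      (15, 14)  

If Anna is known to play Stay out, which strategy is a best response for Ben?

Accommodate

Against Stay out, Ben earns 6 from Fight and 14 from Accommodate.
So Accommodate is the best response.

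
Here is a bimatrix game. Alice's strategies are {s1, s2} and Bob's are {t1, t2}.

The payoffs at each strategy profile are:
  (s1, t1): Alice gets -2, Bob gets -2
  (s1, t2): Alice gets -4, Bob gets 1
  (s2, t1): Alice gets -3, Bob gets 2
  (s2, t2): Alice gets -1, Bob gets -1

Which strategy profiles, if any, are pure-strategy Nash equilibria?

(s1, t1): Bob prefers t2 (1 > -2) — not an equilibrium.
(s1, t2): Alice prefers s2 (-1 > -4) — not an equilibrium.
(s2, t1): Alice prefers s1 (-2 > -3) — not an equilibrium.
(s2, t2): Bob prefers t1 (2 > -1) — not an equilibrium.

none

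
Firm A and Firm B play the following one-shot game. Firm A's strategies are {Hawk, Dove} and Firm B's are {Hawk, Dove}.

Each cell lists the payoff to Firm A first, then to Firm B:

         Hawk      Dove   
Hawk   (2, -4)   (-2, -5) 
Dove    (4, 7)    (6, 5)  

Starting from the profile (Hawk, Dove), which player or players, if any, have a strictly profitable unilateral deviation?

Firm A at (Hawk, Dove) earns -2; deviating to Dove yields 6 — a strict improvement.
Firm B earns -5; deviating to Hawk yields -4 — a strict improvement.
Both Firm A and Firm B have strictly profitable deviations.

Both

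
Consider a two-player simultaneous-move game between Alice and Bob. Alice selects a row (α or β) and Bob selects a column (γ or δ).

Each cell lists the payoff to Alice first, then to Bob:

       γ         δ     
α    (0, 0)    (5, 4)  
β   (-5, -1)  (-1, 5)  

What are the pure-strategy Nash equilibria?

(α, γ): Bob prefers δ (4 > 0) — not an equilibrium.
(α, δ): Alice gets 5 ≥ -1 from β, and Bob gets 4 ≥ 0 from γ — Nash equilibrium.
(β, γ): Alice prefers α (0 > -5); Bob prefers δ (5 > -1) — not an equilibrium.
(β, δ): Alice prefers α (5 > -1) — not an equilibrium.

(α, δ)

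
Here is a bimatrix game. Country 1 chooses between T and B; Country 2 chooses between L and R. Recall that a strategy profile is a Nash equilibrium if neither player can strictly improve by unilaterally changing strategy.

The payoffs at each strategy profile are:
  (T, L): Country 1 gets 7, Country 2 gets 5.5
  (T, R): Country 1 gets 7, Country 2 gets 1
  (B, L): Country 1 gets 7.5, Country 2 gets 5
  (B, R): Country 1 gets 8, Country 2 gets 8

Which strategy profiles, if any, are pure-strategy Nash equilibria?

(B, R)

(T, L): Country 1 prefers B (7.5 > 7) — not an equilibrium.
(T, R): Country 1 prefers B (8 > 7); Country 2 prefers L (5.5 > 1) — not an equilibrium.
(B, L): Country 2 prefers R (8 > 5) — not an equilibrium.
(B, R): Country 1 gets 8 ≥ 7 from T, and Country 2 gets 8 ≥ 5 from L — Nash equilibrium.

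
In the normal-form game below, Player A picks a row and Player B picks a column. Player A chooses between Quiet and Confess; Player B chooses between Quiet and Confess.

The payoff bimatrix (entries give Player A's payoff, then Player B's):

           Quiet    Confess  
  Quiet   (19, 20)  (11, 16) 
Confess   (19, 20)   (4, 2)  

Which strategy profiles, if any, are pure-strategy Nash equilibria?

(Quiet, Quiet) and (Confess, Quiet)

(Quiet, Quiet): Player A gets 19 ≥ 19 from Confess, and Player B gets 20 ≥ 16 from Confess — Nash equilibrium.
(Quiet, Confess): Player B prefers Quiet (20 > 16) — not an equilibrium.
(Confess, Quiet): Player A gets 19 ≥ 19 from Quiet, and Player B gets 20 ≥ 2 from Confess — Nash equilibrium.
(Confess, Confess): Player A prefers Quiet (11 > 4); Player B prefers Quiet (20 > 2) — not an equilibrium.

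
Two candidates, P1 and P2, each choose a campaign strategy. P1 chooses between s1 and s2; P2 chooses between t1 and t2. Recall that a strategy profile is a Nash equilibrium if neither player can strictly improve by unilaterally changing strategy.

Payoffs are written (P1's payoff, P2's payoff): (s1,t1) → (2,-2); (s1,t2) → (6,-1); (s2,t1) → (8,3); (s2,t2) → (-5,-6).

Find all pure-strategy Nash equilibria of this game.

(s1, t2) and (s2, t1)

(s1, t1): P1 prefers s2 (8 > 2); P2 prefers t2 (-1 > -2) — not an equilibrium.
(s1, t2): P1 gets 6 ≥ -5 from s2, and P2 gets -1 ≥ -2 from t1 — Nash equilibrium.
(s2, t1): P1 gets 8 ≥ 2 from s1, and P2 gets 3 ≥ -6 from t2 — Nash equilibrium.
(s2, t2): P1 prefers s1 (6 > -5); P2 prefers t1 (3 > -6) — not an equilibrium.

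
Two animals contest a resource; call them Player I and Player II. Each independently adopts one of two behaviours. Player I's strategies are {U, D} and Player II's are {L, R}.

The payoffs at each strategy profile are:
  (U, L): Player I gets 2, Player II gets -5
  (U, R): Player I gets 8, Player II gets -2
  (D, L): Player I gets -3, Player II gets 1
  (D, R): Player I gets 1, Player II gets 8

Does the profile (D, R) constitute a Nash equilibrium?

No

At (D, R), Player I earns 1; switching to U would give 8, so Player I would deviate.
Player II earns 8; switching to L would give 1, so Player II has no profitable deviation.
Since at least one player can profitably deviate, this is not a Nash equilibrium.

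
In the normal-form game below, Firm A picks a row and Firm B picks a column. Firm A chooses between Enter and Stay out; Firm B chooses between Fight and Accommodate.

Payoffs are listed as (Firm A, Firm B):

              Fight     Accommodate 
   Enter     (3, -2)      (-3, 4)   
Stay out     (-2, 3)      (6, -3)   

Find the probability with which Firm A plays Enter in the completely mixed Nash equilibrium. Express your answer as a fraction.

Let r be the probability that Firm A plays Enter. In a completely mixed equilibrium, Firm B must be indifferent between Fight and Accommodate.
Firm B's expected payoff from Fight is −2r + 3(1−r); from Accommodate it is 4r − 3(1−r).
Setting these equal: −5r + 3 = 7r − 3, so r = 1/2.

1/2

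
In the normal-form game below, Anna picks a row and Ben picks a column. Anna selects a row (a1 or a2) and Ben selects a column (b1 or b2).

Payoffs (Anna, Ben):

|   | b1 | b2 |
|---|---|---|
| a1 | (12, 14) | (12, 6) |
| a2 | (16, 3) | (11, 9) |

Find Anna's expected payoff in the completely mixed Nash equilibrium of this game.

First find y, the probability Ben plays b1, from Anna's indifference between a1 and a2: 12y + 12(1−y) = 16y + 11(1−y), giving y = 1/5.
Since Anna is indifferent in equilibrium, Anna's expected payoff equals the payoff from either row against (1/5, 4/5). Using a1: 12(1/5) + 12(4/5) = 12.

12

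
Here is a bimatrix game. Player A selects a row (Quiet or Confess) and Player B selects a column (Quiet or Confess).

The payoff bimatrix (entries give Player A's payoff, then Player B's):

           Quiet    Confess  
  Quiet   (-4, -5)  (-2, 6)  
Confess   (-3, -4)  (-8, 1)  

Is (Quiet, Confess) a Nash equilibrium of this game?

Yes

At (Quiet, Confess), Player A earns -2; switching to Confess would give -8, so Player A has no profitable deviation.
Player B earns 6; switching to Quiet would give -5, so Player B has no profitable deviation.
Neither player can gain by a unilateral deviation, so this profile is a Nash equilibrium.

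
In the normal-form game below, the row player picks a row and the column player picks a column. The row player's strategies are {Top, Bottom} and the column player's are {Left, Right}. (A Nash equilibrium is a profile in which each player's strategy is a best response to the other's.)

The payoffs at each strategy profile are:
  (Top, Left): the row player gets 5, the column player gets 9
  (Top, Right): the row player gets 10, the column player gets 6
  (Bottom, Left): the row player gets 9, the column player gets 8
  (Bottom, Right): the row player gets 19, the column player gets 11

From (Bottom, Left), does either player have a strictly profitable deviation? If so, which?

The row player at (Bottom, Left) earns 9; deviating to Top yields 5 — not better.
The column player earns 8; deviating to Right yields 11 — a strict improvement.
Only the column player has a strictly profitable deviation.

The column player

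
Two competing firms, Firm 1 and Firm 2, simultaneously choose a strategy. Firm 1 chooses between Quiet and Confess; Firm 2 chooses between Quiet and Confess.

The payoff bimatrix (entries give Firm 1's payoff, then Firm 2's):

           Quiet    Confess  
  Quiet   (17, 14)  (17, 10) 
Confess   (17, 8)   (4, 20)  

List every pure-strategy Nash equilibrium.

(Quiet, Quiet)

(Quiet, Quiet): Firm 1 gets 17 ≥ 17 from Confess, and Firm 2 gets 14 ≥ 10 from Confess — Nash equilibrium.
(Quiet, Confess): Firm 2 prefers Quiet (14 > 10) — not an equilibrium.
(Confess, Quiet): Firm 2 prefers Confess (20 > 8) — not an equilibrium.
(Confess, Confess): Firm 1 prefers Quiet (17 > 4) — not an equilibrium.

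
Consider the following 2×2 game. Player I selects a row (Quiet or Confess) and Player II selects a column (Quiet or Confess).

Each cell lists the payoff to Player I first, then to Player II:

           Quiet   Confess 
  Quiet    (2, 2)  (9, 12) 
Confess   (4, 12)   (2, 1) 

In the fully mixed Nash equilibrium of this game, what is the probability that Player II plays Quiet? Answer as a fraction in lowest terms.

7/9

Let c be the probability that Player II plays Quiet. In a completely mixed equilibrium, Player I must be indifferent between Quiet and Confess.
Player I's expected payoff from Quiet is 2c + 9(1−c); from Confess it is 4c + 2(1−c).
Setting these equal: −7c + 9 = 2c + 2, so c = 7/9.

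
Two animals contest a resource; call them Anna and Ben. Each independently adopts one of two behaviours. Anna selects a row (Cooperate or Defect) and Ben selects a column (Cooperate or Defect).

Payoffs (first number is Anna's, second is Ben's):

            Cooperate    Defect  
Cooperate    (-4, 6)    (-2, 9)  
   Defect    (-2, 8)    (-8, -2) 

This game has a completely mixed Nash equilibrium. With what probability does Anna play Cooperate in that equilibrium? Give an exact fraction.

Let x be the probability that Anna plays Cooperate. In a completely mixed equilibrium, Ben must be indifferent between Cooperate and Defect.
Ben's expected payoff from Cooperate is 6x + 8(1−x); from Defect it is 9x − 2(1−x).
Setting these equal: −2x + 8 = 11x − 2, so x = 10/13.

10/13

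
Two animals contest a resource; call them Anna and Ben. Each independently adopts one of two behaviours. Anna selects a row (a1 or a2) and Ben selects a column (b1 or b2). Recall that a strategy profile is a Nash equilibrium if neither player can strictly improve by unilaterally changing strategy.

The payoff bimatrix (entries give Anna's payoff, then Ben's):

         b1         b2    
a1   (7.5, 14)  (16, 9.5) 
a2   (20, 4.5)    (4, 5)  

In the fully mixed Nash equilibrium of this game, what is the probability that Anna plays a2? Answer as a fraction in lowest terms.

Let x be the probability that Anna plays a1. In a completely mixed equilibrium, Ben must be indifferent between b1 and b2.
Ben's expected payoff from b1 is 14x + 4.5(1−x); from b2 it is 9.5x + 5(1−x).
Setting these equal: 9.5x + 4.5 = 4.5x + 5, so x = 1/10.
Therefore Anna plays a2 with probability 1 − 1/10 = 9/10.

9/10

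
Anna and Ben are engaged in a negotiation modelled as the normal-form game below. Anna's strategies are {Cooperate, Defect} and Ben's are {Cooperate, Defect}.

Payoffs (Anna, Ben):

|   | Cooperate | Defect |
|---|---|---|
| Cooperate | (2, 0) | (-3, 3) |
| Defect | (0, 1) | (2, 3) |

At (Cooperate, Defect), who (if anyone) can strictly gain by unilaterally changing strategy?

Anna at (Cooperate, Defect) earns -3; deviating to Defect yields 2 — a strict improvement.
Ben earns 3; deviating to Cooperate yields 0 — not better.
Only Anna has a strictly profitable deviation.

Anna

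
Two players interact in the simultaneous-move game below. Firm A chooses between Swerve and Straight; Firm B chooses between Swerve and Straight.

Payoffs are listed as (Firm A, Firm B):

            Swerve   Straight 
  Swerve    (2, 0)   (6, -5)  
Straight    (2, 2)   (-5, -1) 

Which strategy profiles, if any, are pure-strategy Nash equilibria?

(Swerve, Swerve) and (Straight, Swerve)

(Swerve, Swerve): Firm A gets 2 ≥ 2 from Straight, and Firm B gets 0 ≥ -5 from Straight — Nash equilibrium.
(Swerve, Straight): Firm B prefers Swerve (0 > -5) — not an equilibrium.
(Straight, Swerve): Firm A gets 2 ≥ 2 from Swerve, and Firm B gets 2 ≥ -1 from Straight — Nash equilibrium.
(Straight, Straight): Firm A prefers Swerve (6 > -5); Firm B prefers Swerve (2 > -1) — not an equilibrium.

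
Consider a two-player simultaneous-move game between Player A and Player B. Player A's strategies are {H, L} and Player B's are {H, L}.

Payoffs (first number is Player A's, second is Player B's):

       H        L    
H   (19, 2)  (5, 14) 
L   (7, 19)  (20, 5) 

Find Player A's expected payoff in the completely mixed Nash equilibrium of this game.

First find y, the probability Player B plays H, from Player A's indifference between H and L: 19y + 5(1−y) = 7y + 20(1−y), giving y = 5/9.
Since Player A is indifferent in equilibrium, Player A's expected payoff equals the payoff from either row against (5/9, 4/9). Using H: 19(5/9) + 5(4/9) = 115/9.

115/9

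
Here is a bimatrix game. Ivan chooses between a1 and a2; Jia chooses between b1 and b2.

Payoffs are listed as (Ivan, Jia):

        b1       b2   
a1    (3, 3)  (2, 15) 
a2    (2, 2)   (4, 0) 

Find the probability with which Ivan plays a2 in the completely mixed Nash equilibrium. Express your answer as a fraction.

Let x be the probability that Ivan plays a1. In a completely mixed equilibrium, Jia must be indifferent between b1 and b2.
Jia's expected payoff from b1 is 3x + 2(1−x); from b2 it is 15x.
Setting these equal: x + 2 = 15x, so x = 1/7.
Therefore Ivan plays a2 with probability 1 − 1/7 = 6/7.

6/7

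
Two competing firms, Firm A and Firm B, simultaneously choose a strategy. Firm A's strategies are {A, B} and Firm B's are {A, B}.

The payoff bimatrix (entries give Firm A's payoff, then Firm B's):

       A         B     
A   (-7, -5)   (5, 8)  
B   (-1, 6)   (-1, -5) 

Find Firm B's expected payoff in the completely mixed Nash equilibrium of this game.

First find p, the probability Firm A plays A, from Firm B's indifference between A and B: −5p + 6(1−p) = 8p − 5(1−p), giving p = 11/24.
Since Firm B is indifferent in equilibrium, Firm B's expected payoff equals the payoff from either column against (11/24, 13/24). Using A: −5(11/24) + 6(13/24) = 23/24.

23/24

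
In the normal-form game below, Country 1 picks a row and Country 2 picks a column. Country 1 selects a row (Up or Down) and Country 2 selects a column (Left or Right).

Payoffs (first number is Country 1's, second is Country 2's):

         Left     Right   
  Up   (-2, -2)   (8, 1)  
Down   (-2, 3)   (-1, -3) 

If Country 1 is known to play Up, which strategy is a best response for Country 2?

Against Up, Country 2 earns -2 from Left and 1 from Right.
So Right is the best response.

Right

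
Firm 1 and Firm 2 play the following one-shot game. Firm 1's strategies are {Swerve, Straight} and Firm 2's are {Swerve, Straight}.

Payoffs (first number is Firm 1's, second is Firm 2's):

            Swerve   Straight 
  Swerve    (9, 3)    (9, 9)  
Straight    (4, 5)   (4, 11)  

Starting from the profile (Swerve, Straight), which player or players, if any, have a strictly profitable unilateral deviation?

Firm 1 at (Swerve, Straight) earns 9; deviating to Straight yields 4 — not better.
Firm 2 earns 9; deviating to Swerve yields 3 — not better.
Neither player can strictly improve; the profile is a Nash equilibrium.

Neither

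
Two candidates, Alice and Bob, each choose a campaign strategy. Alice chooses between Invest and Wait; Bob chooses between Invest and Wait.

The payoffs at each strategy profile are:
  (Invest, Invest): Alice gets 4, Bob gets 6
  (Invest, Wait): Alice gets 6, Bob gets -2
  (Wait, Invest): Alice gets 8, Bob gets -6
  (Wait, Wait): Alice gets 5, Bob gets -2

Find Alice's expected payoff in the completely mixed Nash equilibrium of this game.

28/5

First find q, the probability Bob plays Invest, from Alice's indifference between Invest and Wait: 4q + 6(1−q) = 8q + 5(1−q), giving q = 1/5.
Since Alice is indifferent in equilibrium, Alice's expected payoff equals the payoff from either row against (1/5, 4/5). Using Invest: 4(1/5) + 6(4/5) = 28/5.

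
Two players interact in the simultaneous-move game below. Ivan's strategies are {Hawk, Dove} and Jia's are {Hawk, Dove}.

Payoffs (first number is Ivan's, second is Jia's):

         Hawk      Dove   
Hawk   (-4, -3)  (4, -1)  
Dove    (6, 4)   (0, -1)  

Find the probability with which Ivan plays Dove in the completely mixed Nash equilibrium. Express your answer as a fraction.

2/7

Let r be the probability that Ivan plays Hawk. In a completely mixed equilibrium, Jia must be indifferent between Hawk and Dove.
Jia's expected payoff from Hawk is −3r + 4(1−r); from Dove it is −r − (1−r).
Setting these equal: −7r + 4 = -1, so r = 5/7.
Therefore Ivan plays Dove with probability 1 − 5/7 = 2/7.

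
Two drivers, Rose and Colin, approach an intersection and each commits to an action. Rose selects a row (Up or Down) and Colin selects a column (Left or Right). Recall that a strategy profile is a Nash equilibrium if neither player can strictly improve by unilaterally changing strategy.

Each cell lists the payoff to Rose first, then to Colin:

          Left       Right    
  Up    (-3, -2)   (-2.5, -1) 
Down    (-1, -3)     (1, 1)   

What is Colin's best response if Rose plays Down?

Right

Against Down, Colin earns -3 from Left and 1 from Right.
So Right is the best response.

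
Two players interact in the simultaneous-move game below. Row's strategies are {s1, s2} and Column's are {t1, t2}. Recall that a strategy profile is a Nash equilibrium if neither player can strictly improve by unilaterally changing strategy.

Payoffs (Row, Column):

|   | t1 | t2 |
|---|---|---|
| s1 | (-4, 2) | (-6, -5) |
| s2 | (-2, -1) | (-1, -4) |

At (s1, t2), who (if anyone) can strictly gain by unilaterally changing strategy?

Both

Row at (s1, t2) earns -6; deviating to s2 yields -1 — a strict improvement.
Column earns -5; deviating to t1 yields 2 — a strict improvement.
Both Row and Column have strictly profitable deviations.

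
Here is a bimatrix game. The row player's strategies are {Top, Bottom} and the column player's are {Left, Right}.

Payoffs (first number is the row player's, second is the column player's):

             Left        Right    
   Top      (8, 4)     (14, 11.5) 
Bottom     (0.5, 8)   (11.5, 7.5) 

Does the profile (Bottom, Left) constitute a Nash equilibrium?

At (Bottom, Left), the row player earns 0.5; switching to Top would give 8, so the row player would deviate.
The column player earns 8; switching to Right would give 7.5, so the column player has no profitable deviation.
Since at least one player can profitably deviate, this is not a Nash equilibrium.

No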